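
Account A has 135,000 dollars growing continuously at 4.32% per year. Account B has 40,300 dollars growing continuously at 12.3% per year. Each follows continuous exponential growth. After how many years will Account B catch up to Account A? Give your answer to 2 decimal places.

135000·e^(0.0432t) = 40300·e^(0.123t)
135000/40300 = e^((0.123 − 0.0432)t) → ln(3.34988) = 0.0798·t
t = 1.20892 / 0.0798

t ≈ 15.15 years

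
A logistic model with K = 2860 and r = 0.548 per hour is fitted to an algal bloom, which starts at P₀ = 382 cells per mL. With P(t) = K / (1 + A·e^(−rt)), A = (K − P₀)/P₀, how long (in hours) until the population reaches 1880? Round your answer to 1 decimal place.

A = (2860 − 382)/382 = 6.48691
1880 = 2860/(1 + 6.48691·e^(−0.548t)) → 1 + 6.48691·e^(−0.548t) = 1.52128
e^(−0.548t) = 0.080358 → t = ln(12.44428)/0.548 = 2.52126/0.548

t ≈ 4.6 hours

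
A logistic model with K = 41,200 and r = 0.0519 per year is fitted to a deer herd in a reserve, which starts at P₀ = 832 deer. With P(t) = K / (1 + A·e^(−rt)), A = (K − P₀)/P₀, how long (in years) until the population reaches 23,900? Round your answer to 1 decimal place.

t ≈ 81.0 years

A = (41200 − 832)/832 = 48.51923
23900 = 41200/(1 + 48.51923·e^(−0.0519t)) → 1 + 48.51923·e^(−0.0519t) = 1.72385
e^(−0.0519t) = 0.014919 → t = ln(67.02946)/0.0519 = 4.20513/0.0519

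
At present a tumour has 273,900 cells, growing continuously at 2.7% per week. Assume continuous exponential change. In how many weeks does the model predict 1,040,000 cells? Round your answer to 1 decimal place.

1040000 = 273900 · e^(0.027·t)
t = ln(1040000/273900) / 0.027 = ln(3.79701) / 0.027 = 1.33421 / 0.027

t ≈ 49.4 weeks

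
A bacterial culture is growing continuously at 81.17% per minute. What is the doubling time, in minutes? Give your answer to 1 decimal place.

doubling time = ln(2) / |r| = 0.69315 / 0.8117

doubling time ≈ 0.9 minutes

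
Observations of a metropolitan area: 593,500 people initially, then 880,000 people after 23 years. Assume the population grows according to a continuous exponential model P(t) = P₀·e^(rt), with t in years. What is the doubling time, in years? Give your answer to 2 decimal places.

r = ln(880000/593500) / 23 = ln(1.48273) / 23 ≈ 0.017125 per year
doubling time = ln 2 / |r| = 0.69315 / 0.017125

doubling time ≈ 40.47 years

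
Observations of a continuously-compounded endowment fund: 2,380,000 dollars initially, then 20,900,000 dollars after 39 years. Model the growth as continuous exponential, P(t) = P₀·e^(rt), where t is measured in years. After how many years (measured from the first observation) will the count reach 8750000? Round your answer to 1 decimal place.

r = ln(20900000/2380000) / 39 ≈ 0.055709 per year
t = ln(8750000/2380000) / r = 1.30195 / 0.055709 ≈ 23.371

t ≈ 23.4 years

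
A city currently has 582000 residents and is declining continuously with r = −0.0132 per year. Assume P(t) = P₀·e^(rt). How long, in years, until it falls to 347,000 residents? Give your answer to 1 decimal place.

347000 = 582000 · e^(-0.0132·t)
t = ln(347000/582000) / -0.0132 = ln(0.59622) / -0.0132 = -0.51715 / -0.0132

t ≈ 39.2 years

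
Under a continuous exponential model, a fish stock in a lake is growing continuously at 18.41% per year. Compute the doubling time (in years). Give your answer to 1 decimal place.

doubling time ≈ 3.8 years

doubling time = ln(2) / |r| = 0.69315 / 0.1841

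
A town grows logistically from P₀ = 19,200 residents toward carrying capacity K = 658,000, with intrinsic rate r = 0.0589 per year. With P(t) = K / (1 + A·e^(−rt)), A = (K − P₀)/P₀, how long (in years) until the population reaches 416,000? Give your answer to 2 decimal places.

t ≈ 68.70 years

A = (658000 − 19200)/19200 = 33.27083
416000 = 658000/(1 + 33.27083·e^(−0.0589t)) → 1 + 33.27083·e^(−0.0589t) = 1.58173
e^(−0.0589t) = 0.017485 → t = ln(57.19284)/0.0589 = 4.04643/0.0589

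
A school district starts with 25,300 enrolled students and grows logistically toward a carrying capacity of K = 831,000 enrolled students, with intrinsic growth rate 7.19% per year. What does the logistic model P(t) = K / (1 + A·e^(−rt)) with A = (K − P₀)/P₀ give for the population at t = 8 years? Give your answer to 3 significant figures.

≈ 43,900 enrolled students

A = (831000 − 25300)/25300 = 31.84585
P(8) = 831000 / (1 + 31.84585·e^(−0.0719·8)) = 831000 / (1 + 31.84585·0.562592)
= 831000 / 18.91623 ≈ 43930.53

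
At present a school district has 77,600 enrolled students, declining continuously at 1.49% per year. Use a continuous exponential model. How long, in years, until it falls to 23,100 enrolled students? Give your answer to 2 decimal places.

23100 = 77600 · e^(-0.0149·t)
t = ln(23100/77600) / -0.0149 = ln(0.29768) / -0.0149 = -1.21173 / -0.0149

t ≈ 81.32 years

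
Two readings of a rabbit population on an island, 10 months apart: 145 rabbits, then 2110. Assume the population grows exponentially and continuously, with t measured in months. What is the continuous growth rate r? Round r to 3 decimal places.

r ≈ 0.268 per month

2110 = 145 · e^(r·10)
e^(10r) = 2110/145 = 14.55172
r = ln(14.55172) / 10 = 2.67771 / 10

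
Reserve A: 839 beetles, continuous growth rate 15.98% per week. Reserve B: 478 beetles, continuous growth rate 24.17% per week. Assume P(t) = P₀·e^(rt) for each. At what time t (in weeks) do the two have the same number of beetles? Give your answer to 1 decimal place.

839·e^(0.1598t) = 478·e^(0.2417t)
839/478 = e^((0.2417 − 0.1598)t) → ln(1.75523) = 0.0819·t
t = 0.5626 / 0.0819

t ≈ 6.9 weeks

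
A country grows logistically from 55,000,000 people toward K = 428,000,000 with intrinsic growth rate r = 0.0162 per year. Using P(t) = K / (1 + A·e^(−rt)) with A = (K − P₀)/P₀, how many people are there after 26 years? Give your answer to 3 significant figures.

A = (428000000 − 55000000)/55000000 = 6.78182
P(26) = 428000000 / (1 + 6.78182·e^(−0.0162·26)) = 428000000 / (1 + 6.78182·0.656259)
= 428000000 / 5.45063 ≈ 78523060.35

≈ 78,500,000 people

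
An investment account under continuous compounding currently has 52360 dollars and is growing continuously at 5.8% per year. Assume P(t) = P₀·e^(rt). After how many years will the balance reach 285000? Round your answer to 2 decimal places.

285000 = 52360 · e^(0.058·t)
t = ln(285000/52360) / 0.058 = ln(5.44309) / 0.058 = 1.69435 / 0.058

t ≈ 29.21 years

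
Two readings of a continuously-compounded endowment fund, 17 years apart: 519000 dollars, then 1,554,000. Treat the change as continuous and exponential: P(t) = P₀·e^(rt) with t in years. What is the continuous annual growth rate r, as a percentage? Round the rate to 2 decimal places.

r ≈ 6.45% per year

1554000 = 519000 · e^(r·17)
e^(17r) = 1554000/519000 = 2.99422
r = ln(2.99422) / 17 = 1.09668 / 17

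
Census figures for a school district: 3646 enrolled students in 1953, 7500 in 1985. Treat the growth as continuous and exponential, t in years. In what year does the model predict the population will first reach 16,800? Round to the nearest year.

year 2021

r = ln(7500/3646) / 32 = 0.72127/32 ≈ 0.02254 per year
t = ln(16800/3646) / r = 1.52775/0.02254 ≈ 67.78 years after 1953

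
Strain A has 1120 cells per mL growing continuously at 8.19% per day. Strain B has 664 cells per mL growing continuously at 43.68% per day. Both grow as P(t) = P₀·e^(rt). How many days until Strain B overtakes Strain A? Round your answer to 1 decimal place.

1120·e^(0.0819t) = 664·e^(0.4368t)
1120/664 = e^((0.4368 − 0.0819)t) → ln(1.68675) = 0.3549·t
t = 0.5228 / 0.3549

t ≈ 1.5 days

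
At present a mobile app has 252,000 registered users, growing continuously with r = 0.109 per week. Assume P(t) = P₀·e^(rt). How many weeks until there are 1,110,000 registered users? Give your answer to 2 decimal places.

1110000 = 252000 · e^(0.109·t)
t = ln(1110000/252000) / 0.109 = ln(4.40476) / 0.109 = 1.48269 / 0.109

t ≈ 13.60 weeks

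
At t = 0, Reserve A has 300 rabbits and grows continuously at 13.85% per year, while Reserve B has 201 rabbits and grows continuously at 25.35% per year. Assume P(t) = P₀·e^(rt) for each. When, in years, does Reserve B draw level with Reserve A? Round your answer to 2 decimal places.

t ≈ 3.48 years

300·e^(0.1385t) = 201·e^(0.2535t)
300/201 = e^((0.2535 − 0.1385)t) → ln(1.49254) = 0.115·t
t = 0.40048 / 0.115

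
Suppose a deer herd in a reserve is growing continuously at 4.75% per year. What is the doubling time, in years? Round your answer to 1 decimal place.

doubling time = ln(2) / |r| = 0.69315 / 0.0475

doubling time ≈ 14.6 years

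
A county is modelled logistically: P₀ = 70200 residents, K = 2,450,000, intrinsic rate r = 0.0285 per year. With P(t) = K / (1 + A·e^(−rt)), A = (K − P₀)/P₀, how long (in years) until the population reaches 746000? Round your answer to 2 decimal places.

A = (2450000 − 70200)/70200 = 33.90028
746000 = 2450000/(1 + 33.90028·e^(−0.0285t)) → 1 + 33.90028·e^(−0.0285t) = 3.28418
e^(−0.0285t) = 0.067379 → t = ln(14.84132)/0.0285 = 2.69742/0.0285

t ≈ 94.65 years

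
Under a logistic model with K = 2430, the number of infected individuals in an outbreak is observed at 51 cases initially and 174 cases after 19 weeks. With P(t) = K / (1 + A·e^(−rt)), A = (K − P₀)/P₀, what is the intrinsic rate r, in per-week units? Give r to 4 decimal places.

r ≈ 0.0674 per week

A = (2430 − 51)/51 = 46.64706
174 = 2430/(1 + 46.64706·e^(−r·19)) → e^(−19r) = (13.96552 − 1)/46.64706 = 0.277949
r = −ln(0.277949)/19 = 1.28032/19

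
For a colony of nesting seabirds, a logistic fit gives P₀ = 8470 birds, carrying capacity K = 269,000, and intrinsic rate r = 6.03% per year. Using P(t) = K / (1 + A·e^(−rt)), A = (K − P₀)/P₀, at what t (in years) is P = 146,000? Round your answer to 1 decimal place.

t ≈ 59.7 years

A = (269000 − 8470)/8470 = 30.75915
146000 = 269000/(1 + 30.75915·e^(−0.0603t)) → 1 + 30.75915·e^(−0.0603t) = 1.84247
e^(−0.0603t) = 0.027389 → t = ln(36.51086)/0.0603 = 3.59761/0.0603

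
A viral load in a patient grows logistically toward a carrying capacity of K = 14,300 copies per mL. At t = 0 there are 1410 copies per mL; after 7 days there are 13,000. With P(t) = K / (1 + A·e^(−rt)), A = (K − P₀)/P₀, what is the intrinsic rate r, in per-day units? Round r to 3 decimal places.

A = (14300 − 1410)/1410 = 9.14184
13000 = 14300/(1 + 9.14184·e^(−r·7)) → e^(−7r) = (1.1 − 1)/9.14184 = 0.010939
r = −ln(0.010939)/7 = 4.51545/7

r ≈ 0.645 per day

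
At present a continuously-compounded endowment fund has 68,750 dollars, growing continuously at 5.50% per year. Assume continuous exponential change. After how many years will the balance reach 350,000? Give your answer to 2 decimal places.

350000 = 68750 · e^(0.055·t)
t = ln(350000/68750) / 0.055 = ln(5.09091) / 0.055 = 1.62746 / 0.055

t ≈ 29.59 years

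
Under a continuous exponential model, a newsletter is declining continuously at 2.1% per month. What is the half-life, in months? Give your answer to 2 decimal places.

half-life = ln(2) / |r| = 0.69315 / 0.021

half-life ≈ 33.01 months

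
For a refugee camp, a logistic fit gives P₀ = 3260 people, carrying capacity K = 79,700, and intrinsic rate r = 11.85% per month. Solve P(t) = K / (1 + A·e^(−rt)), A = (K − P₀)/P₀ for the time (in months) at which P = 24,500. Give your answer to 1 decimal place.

t ≈ 19.8 months

A = (79700 − 3260)/3260 = 23.44785
24500 = 79700/(1 + 23.44785·e^(−0.1185t)) → 1 + 23.44785·e^(−0.1185t) = 3.25306
e^(−0.1185t) = 0.096088 → t = ln(10.40711)/0.1185 = 2.34249/0.1185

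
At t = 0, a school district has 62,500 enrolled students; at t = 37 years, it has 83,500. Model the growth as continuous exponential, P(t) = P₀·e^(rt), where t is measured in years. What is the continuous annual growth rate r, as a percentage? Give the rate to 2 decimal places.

r ≈ 0.78% per year

83500 = 62500 · e^(r·37)
e^(37r) = 83500/62500 = 1.336
r = ln(1.336) / 37 = 0.28968 / 37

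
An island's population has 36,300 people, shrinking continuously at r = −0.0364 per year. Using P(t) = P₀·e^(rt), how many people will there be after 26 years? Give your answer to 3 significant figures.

≈ 14,100 people

P(26) = 36300 · e^(-0.0364·26) = 36300 · e^(-0.9464)
= 36300 · 0.38814 ≈ 14089.33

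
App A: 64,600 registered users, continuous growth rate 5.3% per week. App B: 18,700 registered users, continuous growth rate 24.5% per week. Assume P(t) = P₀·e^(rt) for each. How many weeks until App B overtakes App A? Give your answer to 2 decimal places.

64600·e^(0.053t) = 18700·e^(0.245t)
64600/18700 = e^((0.245 − 0.053)t) → ln(3.45455) = 0.192·t
t = 1.23969 / 0.192

t ≈ 6.46 weeks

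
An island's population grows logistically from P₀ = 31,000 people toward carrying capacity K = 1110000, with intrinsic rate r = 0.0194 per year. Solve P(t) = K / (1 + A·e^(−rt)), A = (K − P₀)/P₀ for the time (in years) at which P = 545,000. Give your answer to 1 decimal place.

t ≈ 181.1 years

A = (1110000 − 31000)/31000 = 34.80645
545000 = 1110000/(1 + 34.80645·e^(−0.0194t)) → 1 + 34.80645·e^(−0.0194t) = 2.0367
e^(−0.0194t) = 0.029785 → t = ln(33.57436)/0.0194 = 3.51376/0.0194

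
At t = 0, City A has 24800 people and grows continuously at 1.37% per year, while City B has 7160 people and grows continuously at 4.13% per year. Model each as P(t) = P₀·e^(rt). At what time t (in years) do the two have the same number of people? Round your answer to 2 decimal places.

24800·e^(0.0137t) = 7160·e^(0.0413t)
24800/7160 = e^((0.0413 − 0.0137)t) → ln(3.46369) = 0.0276·t
t = 1.24233 / 0.0276

t ≈ 45.01 years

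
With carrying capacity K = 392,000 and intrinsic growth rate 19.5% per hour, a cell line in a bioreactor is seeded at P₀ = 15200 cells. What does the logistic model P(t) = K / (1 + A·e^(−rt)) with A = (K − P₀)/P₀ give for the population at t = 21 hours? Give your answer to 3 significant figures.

≈ 277,000 cells

A = (392000 − 15200)/15200 = 24.78947
P(21) = 392000 / (1 + 24.78947·e^(−0.195·21)) = 392000 / (1 + 24.78947·0.016656)
= 392000 / 1.41289 ≈ 277446.07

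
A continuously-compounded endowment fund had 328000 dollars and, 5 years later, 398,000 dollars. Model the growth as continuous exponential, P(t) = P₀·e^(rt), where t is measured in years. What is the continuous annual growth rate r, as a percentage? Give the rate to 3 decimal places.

r ≈ 3.869% per year

398000 = 328000 · e^(r·5)
e^(5r) = 398000/328000 = 1.21341
r = ln(1.21341) / 5 = 0.19344 / 5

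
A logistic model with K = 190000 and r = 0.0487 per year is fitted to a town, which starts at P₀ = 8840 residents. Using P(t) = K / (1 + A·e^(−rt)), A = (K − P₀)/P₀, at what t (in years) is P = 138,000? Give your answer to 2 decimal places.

A = (190000 − 8840)/8840 = 20.49321
138000 = 190000/(1 + 20.49321·e^(−0.0487t)) → 1 + 20.49321·e^(−0.0487t) = 1.37681
e^(−0.0487t) = 0.018387 → t = ln(54.38583)/0.0487 = 3.9961/0.0487

t ≈ 82.06 years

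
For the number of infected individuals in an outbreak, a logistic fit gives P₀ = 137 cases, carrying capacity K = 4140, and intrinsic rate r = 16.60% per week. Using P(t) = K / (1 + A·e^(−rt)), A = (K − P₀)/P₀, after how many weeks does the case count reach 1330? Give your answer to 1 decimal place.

A = (4140 − 137)/137 = 29.21898
1330 = 4140/(1 + 29.21898·e^(−0.166t)) → 1 + 29.21898·e^(−0.166t) = 3.11278
e^(−0.166t) = 0.072309 → t = ln(13.82962)/0.166 = 2.62681/0.166

t ≈ 15.8 weeks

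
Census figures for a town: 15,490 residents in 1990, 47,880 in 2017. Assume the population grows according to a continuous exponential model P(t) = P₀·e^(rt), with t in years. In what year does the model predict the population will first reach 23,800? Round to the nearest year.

r = ln(47880/15490) / 27 = 1.1285/27 ≈ 0.041796 per year
t = ln(23800/15490) / r = 0.42949/0.041796 ≈ 10.28 years after 1990

year 2000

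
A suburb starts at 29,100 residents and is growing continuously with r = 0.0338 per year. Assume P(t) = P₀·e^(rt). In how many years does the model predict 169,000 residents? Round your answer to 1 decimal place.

t ≈ 52.0 years

169000 = 29100 · e^(0.0338·t)
t = ln(169000/29100) / 0.0338 = ln(5.80756) / 0.0338 = 1.75916 / 0.0338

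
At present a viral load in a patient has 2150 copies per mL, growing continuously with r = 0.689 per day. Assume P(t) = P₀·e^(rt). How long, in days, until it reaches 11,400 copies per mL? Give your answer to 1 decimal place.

t ≈ 2.4 days

11400 = 2150 · e^(0.689·t)
t = ln(11400/2150) / 0.689 = ln(5.30233) / 0.689 = 1.66815 / 0.689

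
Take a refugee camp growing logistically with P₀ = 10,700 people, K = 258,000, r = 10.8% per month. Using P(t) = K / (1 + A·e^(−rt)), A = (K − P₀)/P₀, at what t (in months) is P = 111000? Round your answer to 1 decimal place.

t ≈ 26.5 months

A = (258000 − 10700)/10700 = 23.11215
111000 = 258000/(1 + 23.11215·e^(−0.108t)) → 1 + 23.11215·e^(−0.108t) = 2.32432
e^(−0.108t) = 0.0573 → t = ln(17.45203)/0.108 = 2.85946/0.108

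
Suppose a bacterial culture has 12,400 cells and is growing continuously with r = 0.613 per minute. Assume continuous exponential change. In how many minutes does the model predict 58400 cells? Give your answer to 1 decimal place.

58400 = 12400 · e^(0.613·t)
t = ln(58400/12400) / 0.613 = ln(4.70968) / 0.613 = 1.54962 / 0.613

t ≈ 2.5 minutes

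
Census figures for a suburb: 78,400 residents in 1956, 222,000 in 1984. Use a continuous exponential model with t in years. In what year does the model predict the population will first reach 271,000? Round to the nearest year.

year 1989

r = ln(222000/78400) / 28 = 1.04085/28 ≈ 0.037173 per year
t = ln(271000/78400) / r = 1.24029/0.037173 ≈ 33.37 years after 1956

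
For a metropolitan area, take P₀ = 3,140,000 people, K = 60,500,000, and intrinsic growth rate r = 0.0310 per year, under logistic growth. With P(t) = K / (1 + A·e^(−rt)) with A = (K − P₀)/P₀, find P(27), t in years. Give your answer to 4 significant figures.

A = (60500000 − 3140000)/3140000 = 18.26752
P(27) = 60500000 / (1 + 18.26752·e^(−0.031·27)) = 60500000 / (1 + 18.26752·0.433008)
= 60500000 / 8.90997 ≈ 6790143.86

≈ 6,790,000 people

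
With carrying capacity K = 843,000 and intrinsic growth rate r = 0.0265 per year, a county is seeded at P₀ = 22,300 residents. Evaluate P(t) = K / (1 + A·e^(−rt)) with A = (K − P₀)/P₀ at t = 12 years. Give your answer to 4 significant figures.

A = (843000 − 22300)/22300 = 36.80269
P(12) = 843000 / (1 + 36.80269·e^(−0.0265·12)) = 843000 / (1 + 36.80269·0.727603)
= 843000 / 27.77774 ≈ 30348.04

≈ 30,350 residents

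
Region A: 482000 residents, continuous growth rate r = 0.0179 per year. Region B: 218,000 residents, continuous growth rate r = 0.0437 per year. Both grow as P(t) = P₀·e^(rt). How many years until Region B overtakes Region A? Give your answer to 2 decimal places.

482000·e^(0.0179t) = 218000·e^(0.0437t)
482000/218000 = e^((0.0437 − 0.0179)t) → ln(2.21101) = 0.0258·t
t = 0.79345 / 0.0258

t ≈ 30.75 years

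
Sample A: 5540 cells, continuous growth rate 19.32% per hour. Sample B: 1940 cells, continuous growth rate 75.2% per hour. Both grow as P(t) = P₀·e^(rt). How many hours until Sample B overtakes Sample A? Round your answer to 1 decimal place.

5540·e^(0.1932t) = 1940·e^(0.752t)
5540/1940 = e^((0.752 − 0.1932)t) → ln(2.85567) = 0.5588·t
t = 1.04931 / 0.5588

t ≈ 1.9 hours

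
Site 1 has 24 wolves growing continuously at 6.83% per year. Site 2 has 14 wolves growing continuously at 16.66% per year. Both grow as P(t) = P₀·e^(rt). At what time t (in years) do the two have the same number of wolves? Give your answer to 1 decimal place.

24·e^(0.0683t) = 14·e^(0.1666t)
24/14 = e^((0.1666 − 0.0683)t) → ln(1.71429) = 0.0983·t
t = 0.539 / 0.0983

t ≈ 5.5 years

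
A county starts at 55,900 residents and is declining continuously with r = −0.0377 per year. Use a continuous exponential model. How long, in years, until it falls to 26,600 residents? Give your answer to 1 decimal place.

26600 = 55900 · e^(-0.0377·t)
t = ln(26600/55900) / -0.0377 = ln(0.47585) / -0.0377 = -0.74265 / -0.0377

t ≈ 19.7 years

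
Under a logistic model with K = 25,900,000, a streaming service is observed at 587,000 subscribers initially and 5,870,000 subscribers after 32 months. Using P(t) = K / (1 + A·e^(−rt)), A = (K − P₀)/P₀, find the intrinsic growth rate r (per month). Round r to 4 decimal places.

r ≈ 0.0793 per month

A = (25900000 − 587000)/587000 = 43.12266
5870000 = 25900000/(1 + 43.12266·e^(−r·32)) → e^(−32r) = (4.41227 − 1)/43.12266 = 0.079129
r = −ln(0.079129)/32 = 2.53667/32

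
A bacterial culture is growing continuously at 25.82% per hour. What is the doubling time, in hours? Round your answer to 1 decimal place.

doubling time = ln(2) / |r| = 0.69315 / 0.2582

doubling time ≈ 2.7 hours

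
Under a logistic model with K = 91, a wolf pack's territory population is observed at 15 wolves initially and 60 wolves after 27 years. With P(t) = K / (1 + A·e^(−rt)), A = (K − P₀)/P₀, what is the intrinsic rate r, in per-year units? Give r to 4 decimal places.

A = (91 − 15)/15 = 5.06667
60 = 91/(1 + 5.06667·e^(−r·27)) → e^(−27r) = (1.51667 − 1)/5.06667 = 0.101974
r = −ln(0.101974)/27 = 2.28304/27

r ≈ 0.0846 per year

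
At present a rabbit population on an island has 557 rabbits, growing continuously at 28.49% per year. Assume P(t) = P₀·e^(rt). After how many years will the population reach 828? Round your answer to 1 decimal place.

t ≈ 1.4 years

828 = 557 · e^(0.2849·t)
t = ln(828/557) / 0.2849 = ln(1.48654) / 0.2849 = 0.39645 / 0.2849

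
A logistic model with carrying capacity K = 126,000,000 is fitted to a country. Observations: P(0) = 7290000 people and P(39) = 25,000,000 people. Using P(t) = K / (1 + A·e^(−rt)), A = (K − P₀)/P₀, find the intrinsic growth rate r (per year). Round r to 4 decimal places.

A = (126000000 − 7290000)/7290000 = 16.28395
25000000 = 126000000/(1 + 16.28395·e^(−r·39)) → e^(−39r) = (5.04 − 1)/16.28395 = 0.248097
r = −ln(0.248097)/39 = 1.39394/39

r ≈ 0.0357 per year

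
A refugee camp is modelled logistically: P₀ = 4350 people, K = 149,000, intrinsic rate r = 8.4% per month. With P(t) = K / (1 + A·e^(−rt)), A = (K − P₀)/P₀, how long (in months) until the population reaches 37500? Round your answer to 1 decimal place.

A = (149000 − 4350)/4350 = 33.25287
37500 = 149000/(1 + 33.25287·e^(−0.084t)) → 1 + 33.25287·e^(−0.084t) = 3.97333
e^(−0.084t) = 0.089416 → t = ln(11.1837)/0.084 = 2.41446/0.084

t ≈ 28.7 months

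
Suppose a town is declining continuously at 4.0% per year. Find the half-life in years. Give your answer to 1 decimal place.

half-life ≈ 17.3 years

half-life = ln(2) / |r| = 0.69315 / 0.04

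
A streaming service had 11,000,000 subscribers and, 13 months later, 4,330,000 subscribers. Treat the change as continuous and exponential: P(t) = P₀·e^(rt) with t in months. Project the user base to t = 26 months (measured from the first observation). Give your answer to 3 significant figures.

r = ln(4330000/11000000) / 13 ≈ -0.071718 per month
P(26) = 11000000 · e^(-0.071718·26) = 11000000 · 0.15495 ≈ 1704445.45

≈ 1,700,000 subscribers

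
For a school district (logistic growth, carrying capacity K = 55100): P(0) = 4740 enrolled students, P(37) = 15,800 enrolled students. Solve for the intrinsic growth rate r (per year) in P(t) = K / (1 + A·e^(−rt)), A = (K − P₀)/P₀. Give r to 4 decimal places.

A = (55100 − 4740)/4740 = 10.62447
15800 = 55100/(1 + 10.62447·e^(−r·37)) → e^(−37r) = (3.48734 − 1)/10.62447 = 0.234114
r = −ln(0.234114)/37 = 1.45195/37

r ≈ 0.0392 per year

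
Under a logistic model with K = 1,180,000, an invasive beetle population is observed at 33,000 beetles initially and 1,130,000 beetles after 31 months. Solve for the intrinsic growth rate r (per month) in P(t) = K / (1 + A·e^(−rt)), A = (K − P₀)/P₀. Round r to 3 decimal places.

r ≈ 0.215 per month

A = (1180000 − 33000)/33000 = 34.75758
1130000 = 1180000/(1 + 34.75758·e^(−r·31)) → e^(−31r) = (1.04425 − 1)/34.75758 = 0.001273
r = −ln(0.001273)/31 = 6.66635/31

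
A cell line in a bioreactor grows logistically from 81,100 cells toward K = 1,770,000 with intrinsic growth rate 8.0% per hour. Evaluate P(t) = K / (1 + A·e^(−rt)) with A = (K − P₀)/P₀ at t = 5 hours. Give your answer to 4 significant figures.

A = (1770000 − 81100)/81100 = 20.82491
P(5) = 1770000 / (1 + 20.82491·e^(−0.08·5)) = 1770000 / (1 + 20.82491·0.67032)
= 1770000 / 14.95935 ≈ 118320.63

≈ 118,300 cells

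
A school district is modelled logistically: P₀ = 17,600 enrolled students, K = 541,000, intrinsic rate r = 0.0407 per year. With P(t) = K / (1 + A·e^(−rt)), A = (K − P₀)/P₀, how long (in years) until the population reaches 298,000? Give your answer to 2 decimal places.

A = (541000 − 17600)/17600 = 29.73864
298000 = 541000/(1 + 29.73864·e^(−0.0407t)) → 1 + 29.73864·e^(−0.0407t) = 1.81544
e^(−0.0407t) = 0.02742 → t = ln(36.4696)/0.0407 = 3.59648/0.0407

t ≈ 88.37 years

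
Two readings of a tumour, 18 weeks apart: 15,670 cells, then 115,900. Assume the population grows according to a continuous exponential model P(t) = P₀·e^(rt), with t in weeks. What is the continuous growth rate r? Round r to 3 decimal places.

r ≈ 0.111 per week

115900 = 15670 · e^(r·18)
e^(18r) = 115900/15670 = 7.3963
r = ln(7.3963) / 18 = 2.00098 / 18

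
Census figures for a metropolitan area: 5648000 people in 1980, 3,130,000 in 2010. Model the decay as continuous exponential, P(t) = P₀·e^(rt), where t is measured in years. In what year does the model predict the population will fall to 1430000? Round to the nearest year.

year 2050

r = ln(3130000/5648000) / 30 = -0.59027/30 ≈ -0.019676 per year
t = ln(1430000/5648000) / r = -1.37363/-0.019676 ≈ 69.81 years after 1980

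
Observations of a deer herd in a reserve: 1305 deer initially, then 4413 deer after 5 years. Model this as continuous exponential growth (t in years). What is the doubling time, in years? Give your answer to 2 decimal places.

doubling time ≈ 2.84 years

r = ln(4413/1305) / 5 = ln(3.38161) / 5 ≈ 0.24367 per year
doubling time = ln 2 / |r| = 0.69315 / 0.24367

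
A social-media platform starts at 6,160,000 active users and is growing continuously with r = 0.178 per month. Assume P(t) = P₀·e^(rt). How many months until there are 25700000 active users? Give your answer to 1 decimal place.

t ≈ 8.0 months

25700000 = 6160000 · e^(0.178·t)
t = ln(25700000/6160000) / 0.178 = ln(4.17208) / 0.178 = 1.42841 / 0.178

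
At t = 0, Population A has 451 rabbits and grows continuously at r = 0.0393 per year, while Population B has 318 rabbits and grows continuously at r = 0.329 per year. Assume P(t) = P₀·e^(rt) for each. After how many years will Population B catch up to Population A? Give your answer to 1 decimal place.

451·e^(0.0393t) = 318·e^(0.329t)
451/318 = e^((0.329 − 0.0393)t) → ln(1.41824) = 0.2897·t
t = 0.34942 / 0.2897

t ≈ 1.2 years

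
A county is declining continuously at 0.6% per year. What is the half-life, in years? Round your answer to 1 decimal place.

half-life = ln(2) / |r| = 0.69315 / 0.006

half-life ≈ 115.5 years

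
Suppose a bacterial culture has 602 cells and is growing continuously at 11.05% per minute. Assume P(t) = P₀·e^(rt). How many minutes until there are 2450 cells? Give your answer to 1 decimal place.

t ≈ 12.7 minutes

2450 = 602 · e^(0.1105·t)
t = ln(2450/602) / 0.1105 = ln(4.06977) / 0.1105 = 1.40359 / 0.1105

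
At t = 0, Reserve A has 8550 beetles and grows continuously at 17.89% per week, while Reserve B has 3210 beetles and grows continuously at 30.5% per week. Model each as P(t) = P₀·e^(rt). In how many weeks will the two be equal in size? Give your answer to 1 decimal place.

8550·e^(0.1789t) = 3210·e^(0.305t)
8550/3210 = e^((0.305 − 0.1789)t) → ln(2.66355) = 0.1261·t
t = 0.97966 / 0.1261

t ≈ 7.8 weeks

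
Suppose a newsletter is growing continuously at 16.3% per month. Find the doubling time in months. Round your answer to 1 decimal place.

doubling time = ln(2) / |r| = 0.69315 / 0.163

doubling time ≈ 4.3 months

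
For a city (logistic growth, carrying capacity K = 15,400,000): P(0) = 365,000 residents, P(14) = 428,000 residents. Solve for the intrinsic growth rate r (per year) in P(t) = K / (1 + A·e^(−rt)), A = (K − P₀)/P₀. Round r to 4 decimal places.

A = (15400000 − 365000)/365000 = 41.19178
428000 = 15400000/(1 + 41.19178·e^(−r·14)) → e^(−14r) = (35.98131 − 1)/41.19178 = 0.84923
r = −ln(0.84923)/14 = 0.16342/14

r ≈ 0.0117 per year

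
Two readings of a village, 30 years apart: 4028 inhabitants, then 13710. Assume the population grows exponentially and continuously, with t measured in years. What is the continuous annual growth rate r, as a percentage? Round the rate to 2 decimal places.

13710 = 4028 · e^(r·30)
e^(30r) = 13710/4028 = 3.40367
r = ln(3.40367) / 30 = 1.22486 / 30

r ≈ 4.08% per year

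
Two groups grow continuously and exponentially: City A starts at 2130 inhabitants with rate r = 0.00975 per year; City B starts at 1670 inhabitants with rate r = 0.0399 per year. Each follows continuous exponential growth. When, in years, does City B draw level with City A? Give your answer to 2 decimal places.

t ≈ 8.07 years

2130·e^(0.00975t) = 1670·e^(0.0399t)
2130/1670 = e^((0.0399 − 0.00975)t) → ln(1.27545) = 0.03015·t
t = 0.2433 / 0.03015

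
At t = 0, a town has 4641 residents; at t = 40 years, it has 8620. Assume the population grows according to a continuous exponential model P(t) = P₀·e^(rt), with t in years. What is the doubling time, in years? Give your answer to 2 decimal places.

r = ln(8620/4641) / 40 = ln(1.85736) / 40 ≈ 0.015479 per year
doubling time = ln 2 / |r| = 0.69315 / 0.015479

doubling time ≈ 44.78 years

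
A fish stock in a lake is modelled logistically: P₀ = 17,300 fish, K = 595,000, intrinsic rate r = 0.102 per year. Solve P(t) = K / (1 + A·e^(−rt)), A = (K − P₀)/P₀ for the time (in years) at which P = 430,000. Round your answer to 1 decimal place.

t ≈ 43.8 years

A = (595000 − 17300)/17300 = 33.39306
430000 = 595000/(1 + 33.39306·e^(−0.102t)) → 1 + 33.39306·e^(−0.102t) = 1.38372
e^(−0.102t) = 0.011491 → t = ln(87.02435)/0.102 = 4.46619/0.102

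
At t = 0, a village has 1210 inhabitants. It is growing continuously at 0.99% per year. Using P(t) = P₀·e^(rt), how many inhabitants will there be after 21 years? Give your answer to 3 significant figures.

P(21) = 1210 · e^(0.0099·21) = 1210 · e^(0.2079)
= 1210 · 1.23109 ≈ 1489.62

≈ 1,490 inhabitants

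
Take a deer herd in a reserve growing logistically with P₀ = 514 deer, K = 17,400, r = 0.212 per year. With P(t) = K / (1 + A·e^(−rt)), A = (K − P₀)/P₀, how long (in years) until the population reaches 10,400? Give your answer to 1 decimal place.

t ≈ 18.3 years

A = (17400 − 514)/514 = 32.85214
10400 = 17400/(1 + 32.85214·e^(−0.212t)) → 1 + 32.85214·e^(−0.212t) = 1.67308
e^(−0.212t) = 0.020488 → t = ln(48.80889)/0.212 = 3.88791/0.212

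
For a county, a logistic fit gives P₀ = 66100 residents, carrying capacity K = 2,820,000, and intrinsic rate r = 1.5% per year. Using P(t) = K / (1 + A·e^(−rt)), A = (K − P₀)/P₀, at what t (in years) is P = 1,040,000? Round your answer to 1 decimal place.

A = (2820000 − 66100)/66100 = 41.66263
1040000 = 2820000/(1 + 41.66263·e^(−0.015t)) → 1 + 41.66263·e^(−0.015t) = 2.71154
e^(−0.015t) = 0.041081 → t = ln(24.34221)/0.015 = 3.19221/0.015

t ≈ 212.8 years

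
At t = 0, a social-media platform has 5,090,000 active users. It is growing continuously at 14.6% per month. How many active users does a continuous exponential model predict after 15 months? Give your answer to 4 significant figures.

≈ 45,480,000 active users

P(15) = 5090000 · e^(0.146·15) = 5090000 · e^(2.19)
= 5090000 · 8.93521 ≈ 45480234.75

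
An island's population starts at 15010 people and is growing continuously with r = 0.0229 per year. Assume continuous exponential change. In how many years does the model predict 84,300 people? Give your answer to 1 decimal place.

84300 = 15010 · e^(0.0229·t)
t = ln(84300/15010) / 0.0229 = ln(5.61626) / 0.0229 = 1.72567 / 0.0229

t ≈ 75.4 years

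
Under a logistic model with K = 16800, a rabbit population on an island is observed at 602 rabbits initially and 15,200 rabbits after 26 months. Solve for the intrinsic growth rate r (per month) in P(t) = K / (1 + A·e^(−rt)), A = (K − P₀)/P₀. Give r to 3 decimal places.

A = (16800 − 602)/602 = 26.90698
15200 = 16800/(1 + 26.90698·e^(−r·26)) → e^(−26r) = (1.10526 − 1)/26.90698 = 0.003912
r = −ln(0.003912)/26 = 5.54368/26

r ≈ 0.213 per month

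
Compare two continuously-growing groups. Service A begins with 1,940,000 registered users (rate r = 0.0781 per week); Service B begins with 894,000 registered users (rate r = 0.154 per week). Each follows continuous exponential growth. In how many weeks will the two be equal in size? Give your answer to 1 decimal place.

t ≈ 10.2 weeks

1940000·e^(0.0781t) = 894000·e^(0.154t)
1940000/894000 = e^((0.154 − 0.0781)t) → ln(2.17002) = 0.0759·t
t = 0.77474 / 0.0759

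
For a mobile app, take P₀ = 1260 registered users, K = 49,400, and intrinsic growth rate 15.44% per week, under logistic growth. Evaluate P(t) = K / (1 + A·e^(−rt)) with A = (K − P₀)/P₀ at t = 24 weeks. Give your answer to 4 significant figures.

≈ 25,470 registered users

A = (49400 − 1260)/1260 = 38.20635
P(24) = 49400 / (1 + 38.20635·e^(−0.1544·24)) = 49400 / (1 + 38.20635·0.024585)
= 49400 / 1.93932 ≈ 25472.84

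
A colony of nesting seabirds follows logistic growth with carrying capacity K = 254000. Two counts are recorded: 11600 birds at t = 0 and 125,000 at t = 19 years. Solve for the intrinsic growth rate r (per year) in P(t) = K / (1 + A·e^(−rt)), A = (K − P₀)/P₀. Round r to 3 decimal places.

A = (254000 − 11600)/11600 = 20.89655
125000 = 254000/(1 + 20.89655·e^(−r·19)) → e^(−19r) = (2.032 − 1)/20.89655 = 0.049386
r = −ln(0.049386)/19 = 3.00809/19

r ≈ 0.158 per year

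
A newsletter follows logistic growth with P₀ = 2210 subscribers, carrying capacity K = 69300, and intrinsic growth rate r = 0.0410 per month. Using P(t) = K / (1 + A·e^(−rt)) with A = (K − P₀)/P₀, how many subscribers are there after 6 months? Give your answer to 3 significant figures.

A = (69300 − 2210)/2210 = 30.35747
P(6) = 69300 / (1 + 30.35747·e^(−0.041·6)) = 69300 / (1 + 30.35747·0.781922)
= 69300 / 24.73718 ≈ 2801.45

≈ 2,800 subscribers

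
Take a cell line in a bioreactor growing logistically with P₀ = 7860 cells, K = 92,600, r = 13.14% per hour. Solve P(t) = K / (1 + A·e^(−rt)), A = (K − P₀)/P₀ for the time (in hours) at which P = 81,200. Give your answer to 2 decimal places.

A = (92600 − 7860)/7860 = 10.78117
81200 = 92600/(1 + 10.78117·e^(−0.1314t)) → 1 + 10.78117·e^(−0.1314t) = 1.14039
e^(−0.1314t) = 0.013022 → t = ln(76.7922)/0.1314 = 4.3411/0.1314

t ≈ 33.04 hours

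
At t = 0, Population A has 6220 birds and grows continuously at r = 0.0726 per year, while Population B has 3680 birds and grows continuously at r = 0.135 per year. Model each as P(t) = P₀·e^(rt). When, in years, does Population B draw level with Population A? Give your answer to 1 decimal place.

6220·e^(0.0726t) = 3680·e^(0.135t)
6220/3680 = e^((0.135 − 0.0726)t) → ln(1.69022) = 0.0624·t
t = 0.52486 / 0.0624

t ≈ 8.4 years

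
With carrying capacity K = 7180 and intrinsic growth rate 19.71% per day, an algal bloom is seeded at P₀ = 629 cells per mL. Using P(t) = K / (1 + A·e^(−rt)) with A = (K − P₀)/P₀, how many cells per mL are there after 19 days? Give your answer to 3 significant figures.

≈ 5,760 cells per mL

A = (7180 − 629)/629 = 10.41494
P(19) = 7180 / (1 + 10.41494·e^(−0.1971·19)) = 7180 / (1 + 10.41494·0.023638)
= 7180 / 1.24619 ≈ 5761.57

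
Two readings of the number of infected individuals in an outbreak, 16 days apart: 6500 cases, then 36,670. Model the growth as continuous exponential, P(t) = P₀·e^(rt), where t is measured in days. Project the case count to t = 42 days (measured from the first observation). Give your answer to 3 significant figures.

≈ 610,000 cases

r = ln(36670/6500) / 16 ≈ 0.108135 per day
P(42) = 6500 · e^(0.108135·42) = 6500 · 93.84661 ≈ 610002.95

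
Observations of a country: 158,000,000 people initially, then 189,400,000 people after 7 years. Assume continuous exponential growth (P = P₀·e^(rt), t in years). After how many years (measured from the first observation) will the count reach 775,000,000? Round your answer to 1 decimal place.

r = ln(189400000/158000000) / 7 ≈ 0.025895 per year
t = ln(775000000/158000000) / r = 1.59027 / 0.025895 ≈ 61.412

t ≈ 61.4 years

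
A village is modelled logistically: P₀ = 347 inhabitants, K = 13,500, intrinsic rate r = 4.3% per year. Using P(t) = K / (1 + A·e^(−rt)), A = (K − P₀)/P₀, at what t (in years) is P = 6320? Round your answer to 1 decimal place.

t ≈ 81.6 years

A = (13500 − 347)/347 = 37.9049
6320 = 13500/(1 + 37.9049·e^(−0.043t)) → 1 + 37.9049·e^(−0.043t) = 2.13608
e^(−0.043t) = 0.029972 → t = ln(33.36476)/0.043 = 3.5075/0.043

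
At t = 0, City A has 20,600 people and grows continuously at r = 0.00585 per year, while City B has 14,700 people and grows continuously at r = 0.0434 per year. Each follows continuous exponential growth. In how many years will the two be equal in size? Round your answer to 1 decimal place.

t ≈ 9.0 years

20600·e^(0.00585t) = 14700·e^(0.0434t)
20600/14700 = e^((0.0434 − 0.00585)t) → ln(1.40136) = 0.03755·t
t = 0.33744 / 0.03755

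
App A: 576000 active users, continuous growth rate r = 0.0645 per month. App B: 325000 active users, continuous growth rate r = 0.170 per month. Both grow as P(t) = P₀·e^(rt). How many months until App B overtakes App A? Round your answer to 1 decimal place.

t ≈ 5.4 months

576000·e^(0.0645t) = 325000·e^(0.17t)
576000/325000 = e^((0.17 − 0.0645)t) → ln(1.77231) = 0.1055·t
t = 0.57228 / 0.1055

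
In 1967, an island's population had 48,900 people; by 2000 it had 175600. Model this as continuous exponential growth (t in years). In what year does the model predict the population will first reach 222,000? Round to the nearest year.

year 2006

r = ln(175600/48900) / 33 = 1.27843/33 ≈ 0.03874 per year
t = ln(222000/48900) / r = 1.5129/0.03874 ≈ 39.05 years after 1967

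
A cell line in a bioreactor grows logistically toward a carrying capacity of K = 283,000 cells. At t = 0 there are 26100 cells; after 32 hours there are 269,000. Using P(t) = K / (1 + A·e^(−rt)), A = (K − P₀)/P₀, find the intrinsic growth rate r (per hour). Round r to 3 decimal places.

A = (283000 − 26100)/26100 = 9.84291
269000 = 283000/(1 + 9.84291·e^(−r·32)) → e^(−32r) = (1.05204 − 1)/9.84291 = 0.005288
r = −ln(0.005288)/32 = 5.24241/32

r ≈ 0.164 per hour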